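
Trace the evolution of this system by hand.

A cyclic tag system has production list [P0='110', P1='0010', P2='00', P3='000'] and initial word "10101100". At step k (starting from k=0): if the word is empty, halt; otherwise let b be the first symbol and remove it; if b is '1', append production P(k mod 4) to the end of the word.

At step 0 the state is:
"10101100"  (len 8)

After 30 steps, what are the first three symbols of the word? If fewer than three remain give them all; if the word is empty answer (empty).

t=0: "10101100"  (len 8)
t=1: "0101100110"  (len 10)
t=2: "101100110"  (len 9)
t=3: "0110011000"  (len 10)
t=4: "110011000"  (len 9)
t=5: "10011000110"  (len 11)
t=6: "00110001100010"  (len 14)
t=7: "0110001100010"  (len 13)
t=8: "110001100010"  (len 12)
t=9: "10001100010110"  (len 14)
t=10: "00011000101100010"  (len 17)
t=11: "0011000101100010"  (len 16)
t=12: "011000101100010"  (len 15)
t=13: "11000101100010"  (len 14)
t=14: "10001011000100010"  (len 17)
t=15: "000101100010001000"  (len 18)
t=16: "00101100010001000"  (len 17)
t=17: "0101100010001000"  (len 16)
t=18: "101100010001000"  (len 15)
t=19: "0110001000100000"  (len 16)
t=20: "110001000100000"  (len 15)
t=21: "10001000100000110"  (len 17)
t=22: "00010001000001100010"  (len 20)
t=23: "0010001000001100010"  (len 19)
t=24: "010001000001100010"  (len 18)
t=25: "10001000001100010"  (len 17)
t=26: "00010000011000100010"  (len 20)
t=27: "0010000011000100010"  (len 19)
t=28: "010000011000100010"  (len 18)
t=29: "10000011000100010"  (len 17)
t=30: "00000110001000100010"  (len 20)

000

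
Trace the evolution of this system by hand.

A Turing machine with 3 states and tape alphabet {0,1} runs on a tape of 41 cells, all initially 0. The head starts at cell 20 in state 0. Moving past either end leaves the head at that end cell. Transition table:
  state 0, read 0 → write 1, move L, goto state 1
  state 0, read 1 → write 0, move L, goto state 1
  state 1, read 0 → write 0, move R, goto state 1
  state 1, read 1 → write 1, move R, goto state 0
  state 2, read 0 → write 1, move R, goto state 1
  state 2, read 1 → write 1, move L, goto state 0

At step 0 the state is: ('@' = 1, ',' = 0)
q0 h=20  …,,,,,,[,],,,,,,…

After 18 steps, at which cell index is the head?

t=0: q0 h=20  …,,,,,,[,],,,,,,…
t=1: q1 h=19  …,,,,,,[,]@,,,,,…
t=2: q1 h=20  …,,,,,,[@],,,,,,…
t=3: q0 h=21  …,,,,,@[,],,,,,,…
t=4: q1 h=20  …,,,,,,[@]@,,,,,…
t=5: q0 h=21  …,,,,,@[@],,,,,,…
t=6: q1 h=20  …,,,,,,[@],,,,,,…
t=7: q0 h=21  …,,,,,@[,],,,,,,…
t=8: q1 h=20  …,,,,,,[@]@,,,,,…
t=9: q0 h=21  …,,,,,@[@],,,,,,…
t=10: q1 h=20  …,,,,,,[@],,,,,,…
t=11: q0 h=21  …,,,,,@[,],,,,,,…
t=12: q1 h=20  …,,,,,,[@]@,,,,,…
t=13: q0 h=21  …,,,,,@[@],,,,,,…
t=14: q1 h=20  …,,,,,,[@],,,,,,…
t=15: q0 h=21  …,,,,,@[,],,,,,,…
t=16: q1 h=20  …,,,,,,[@]@,,,,,…
t=17: q0 h=21  …,,,,,@[@],,,,,,…
t=18: q1 h=20  …,,,,,,[@],,,,,,…

20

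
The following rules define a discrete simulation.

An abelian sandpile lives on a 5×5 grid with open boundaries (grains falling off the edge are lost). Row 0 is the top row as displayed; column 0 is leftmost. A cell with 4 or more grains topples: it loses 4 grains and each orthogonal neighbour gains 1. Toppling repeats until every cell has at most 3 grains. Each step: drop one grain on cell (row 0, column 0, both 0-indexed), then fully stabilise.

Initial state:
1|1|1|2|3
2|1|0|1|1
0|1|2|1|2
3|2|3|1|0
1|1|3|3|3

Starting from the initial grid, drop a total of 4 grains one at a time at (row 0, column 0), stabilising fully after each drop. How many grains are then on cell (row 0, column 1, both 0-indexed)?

2

t=0: 1|1|1|2|3
2|1|0|1|1
0|1|2|1|2
3|2|3|1|0
1|1|3|3|3
t=1: 2|1|1|2|3
2|1|0|1|1
0|1|2|1|2
3|2|3|1|0
1|1|3|3|3
t=2: 3|1|1|2|3
2|1|0|1|1
0|1|2|1|2
3|2|3|1|0
1|1|3|3|3
t=3: 0|2|1|2|3
3|1|0|1|1
0|1|2|1|2
3|2|3|1|0
1|1|3|3|3
t=4: 1|2|1|2|3
3|1|0|1|1
0|1|2|1|2
3|2|3|1|0
1|1|3|3|3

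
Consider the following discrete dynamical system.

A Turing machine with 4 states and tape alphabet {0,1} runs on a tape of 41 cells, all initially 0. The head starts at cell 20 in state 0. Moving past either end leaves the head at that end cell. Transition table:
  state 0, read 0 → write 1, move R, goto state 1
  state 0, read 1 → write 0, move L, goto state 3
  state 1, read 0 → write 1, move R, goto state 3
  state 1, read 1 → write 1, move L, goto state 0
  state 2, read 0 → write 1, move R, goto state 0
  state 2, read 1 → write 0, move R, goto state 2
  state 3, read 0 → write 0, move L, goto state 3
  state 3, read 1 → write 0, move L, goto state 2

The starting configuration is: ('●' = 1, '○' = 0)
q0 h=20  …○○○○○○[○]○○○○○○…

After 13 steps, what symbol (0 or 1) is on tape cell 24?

gen 0: q0 h=20  …○○○○○○[○]○○○○○○…
gen 1: q1 h=21  …○○○○○●[○]○○○○○○…
gen 2: q3 h=22  …○○○○●●[○]○○○○○○…
gen 3: q3 h=21  …○○○○○●[●]○○○○○○…
gen 4: q2 h=20  …○○○○○○[●]○○○○○○…
gen 5: q2 h=21  …○○○○○○[○]○○○○○○…
gen 6: q0 h=22  …○○○○○●[○]○○○○○○…
gen 7: q1 h=23  …○○○○●●[○]○○○○○○…
gen 8: q3 h=24  …○○○●●●[○]○○○○○○…
gen 9: q3 h=23  …○○○○●●[●]○○○○○○…
gen 10: q2 h=22  …○○○○○●[●]○○○○○○…
gen 11: q2 h=23  …○○○○●○[○]○○○○○○…
gen 12: q0 h=24  …○○○●○●[○]○○○○○○…
gen 13: q1 h=25  …○○●○●●[○]○○○○○○…

1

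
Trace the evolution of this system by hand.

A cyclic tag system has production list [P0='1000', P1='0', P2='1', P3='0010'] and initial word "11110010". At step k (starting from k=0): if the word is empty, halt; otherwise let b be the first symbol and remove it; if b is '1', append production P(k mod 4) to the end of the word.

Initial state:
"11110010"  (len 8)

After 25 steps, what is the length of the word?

[0] "11110010"  (len 8)
[1] "11100101000"  (len 11)
[2] "11001010000"  (len 11)
[3] "10010100001"  (len 11)
[4] "00101000010010"  (len 14)
[5] "0101000010010"  (len 13)
[6] "101000010010"  (len 12)
[7] "010000100101"  (len 12)
[8] "10000100101"  (len 11)
[9] "00001001011000"  (len 14)
[10] "0001001011000"  (len 13)
[11] "001001011000"  (len 12)
[12] "01001011000"  (len 11)
[13] "1001011000"  (len 10)
[14] "0010110000"  (len 10)
[15] "010110000"  (len 9)
[16] "10110000"  (len 8)
[17] "01100001000"  (len 11)
[18] "1100001000"  (len 10)
[19] "1000010001"  (len 10)
[20] "0000100010010"  (len 13)
[21] "000100010010"  (len 12)
[22] "00100010010"  (len 11)
[23] "0100010010"  (len 10)
[24] "100010010"  (len 9)
[25] "000100101000"  (len 12)

12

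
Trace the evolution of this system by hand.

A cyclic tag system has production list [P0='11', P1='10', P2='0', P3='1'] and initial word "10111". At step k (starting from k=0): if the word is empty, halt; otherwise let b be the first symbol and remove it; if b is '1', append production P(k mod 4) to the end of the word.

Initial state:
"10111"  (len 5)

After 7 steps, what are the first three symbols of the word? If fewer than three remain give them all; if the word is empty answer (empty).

k=0  "10111"  (len 5)
k=1  "011111"  (len 6)
k=2  "11111"  (len 5)
k=3  "11110"  (len 5)
k=4  "11101"  (len 5)
k=5  "110111"  (len 6)
k=6  "1011110"  (len 7)
k=7  "0111100"  (len 7)

011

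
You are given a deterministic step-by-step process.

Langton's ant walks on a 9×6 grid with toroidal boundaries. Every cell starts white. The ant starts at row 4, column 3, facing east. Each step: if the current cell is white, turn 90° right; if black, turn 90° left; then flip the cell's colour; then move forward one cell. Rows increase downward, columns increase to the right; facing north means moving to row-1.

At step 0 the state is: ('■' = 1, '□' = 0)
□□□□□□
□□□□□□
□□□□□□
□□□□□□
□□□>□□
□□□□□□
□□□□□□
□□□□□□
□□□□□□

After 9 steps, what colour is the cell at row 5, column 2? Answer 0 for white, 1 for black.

gen 0: □□□□□□
□□□□□□
□□□□□□
□□□□□□
□□□>□□
□□□□□□
□□□□□□
□□□□□□
□□□□□□
gen 1: □□□□□□
□□□□□□
□□□□□□
□□□□□□
□□□■□□
□□□v□□
□□□□□□
□□□□□□
□□□□□□
gen 2: □□□□□□
□□□□□□
□□□□□□
□□□□□□
□□□■□□
□□<■□□
□□□□□□
□□□□□□
□□□□□□
gen 3: □□□□□□
□□□□□□
□□□□□□
□□□□□□
□□^■□□
□□■■□□
□□□□□□
□□□□□□
□□□□□□
gen 4: □□□□□□
□□□□□□
□□□□□□
□□□□□□
□□■>□□
□□■■□□
□□□□□□
□□□□□□
□□□□□□
gen 5: □□□□□□
□□□□□□
□□□□□□
□□□^□□
□□■□□□
□□■■□□
□□□□□□
□□□□□□
□□□□□□
gen 6: □□□□□□
□□□□□□
□□□□□□
□□□■>□
□□■□□□
□□■■□□
□□□□□□
□□□□□□
□□□□□□
gen 7: □□□□□□
□□□□□□
□□□□□□
□□□■■□
□□■□v□
□□■■□□
□□□□□□
□□□□□□
□□□□□□
gen 8: □□□□□□
□□□□□□
□□□□□□
□□□■■□
□□■<■□
□□■■□□
□□□□□□
□□□□□□
□□□□□□
gen 9: □□□□□□
□□□□□□
□□□□□□
□□□^■□
□□■■■□
□□■■□□
□□□□□□
□□□□□□
□□□□□□

1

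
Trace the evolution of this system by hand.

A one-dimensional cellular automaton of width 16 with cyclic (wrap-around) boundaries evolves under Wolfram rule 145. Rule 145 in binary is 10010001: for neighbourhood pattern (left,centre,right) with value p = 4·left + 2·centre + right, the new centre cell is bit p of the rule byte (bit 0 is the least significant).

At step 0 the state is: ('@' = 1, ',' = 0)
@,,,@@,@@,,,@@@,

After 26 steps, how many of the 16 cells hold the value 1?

gen 0: @,,,@@,@@,,,@@@,
gen 1: ,@@,,,,,,@@,,@,,
gen 2: ,,,@@@@@,,,@,,@@
gen 3: @@,,@@@,@@,,@,,,
gen 4: ,,@,,@,,,,@,,@@,
gen 5: @,,@,,@@@,,@,,,@
gen 6: ,@,,@,,@,@,,@@,,
gen 7: ,,@,,@,,,,@,,,@@
gen 8: @,,@,,@@@,,@@,,,
gen 9: ,@,,@,,@,@,,,@@,
gen 10: ,,@,,@,,,,@@,,,@
gen 11: @,,@,,@@@,,,@@,,
gen 12: ,@,,@,,@,@@,,,@,
gen 13: ,,@,,@,,,,,@@,,@
gen 14: @,,@,,@@@@,,,@,,
gen 15: ,@,,@,,@@,@@,,@,
gen 16: ,,@,,@,,,,,,@,,@
gen 17: @,,@,,@@@@@,,@,,
gen 18: ,@,,@,,@@@,@,,@,
gen 19: ,,@,,@,,@,,,@,,@
gen 20: @,,@,,@,,@@,,@,,
gen 21: ,@,,@,,@,,,@,,@,
gen 22: ,,@,,@,,@@,,@,,@
gen 23: @,,@,,@,,,@,,@,,
gen 24: ,@,,@,,@@,,@,,@,
gen 25: ,,@,,@,,,@,,@,,@
gen 26: @,,@,,@@,,@,,@,,

6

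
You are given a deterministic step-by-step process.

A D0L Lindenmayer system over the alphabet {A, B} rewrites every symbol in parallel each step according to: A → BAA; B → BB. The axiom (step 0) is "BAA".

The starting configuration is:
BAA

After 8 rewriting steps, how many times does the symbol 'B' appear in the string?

2304

step 0: BAA
step 1: BBBAABAA
step 2: BBBBBBBAABAABBBAABAA
step 3: BBBBBBBBBBBBBBBAABAABBBAABAABBBBBBBAABAABBBAABAA
step 4: BBBBBBBBBBBBBBBBBBBBBBBBBBBBBBBAABAABBBAABAABBBBBBBAABAABBBAABAABBBBBBBBBBBBBBBAABAABBBAABAABBBBBBBAABAABBBAABAA
step 5: BBBBBBBBBBBBBBBBBBBBBBBBBBBBBBBBBBBBBBBBBBBBBBBBBBBBBBBBBB…AABBBAABAABBBBBBBBBBBBBBBAABAABBBAABAABBBBBBBAABAABBBAABAA  (len 256)
step 6: BBBBBBBBBBBBBBBBBBBBBBBBBBBBBBBBBBBBBBBBBBBBBBBBBBBBBBBBBB…AABBBAABAABBBBBBBBBBBBBBBAABAABBBAABAABBBBBBBAABAABBBAABAA  (len 576)
step 7: BBBBBBBBBBBBBBBBBBBBBBBBBBBBBBBBBBBBBBBBBBBBBBBBBBBBBBBBBB…AABBBAABAABBBBBBBBBBBBBBBAABAABBBAABAABBBBBBBAABAABBBAABAA  (len 1280)
step 8: BBBBBBBBBBBBBBBBBBBBBBBBBBBBBBBBBBBBBBBBBBBBBBBBBBBBBBBBBB…AABBBAABAABBBBBBBBBBBBBBBAABAABBBAABAABBBBBBBAABAABBBAABAA  (len 2816)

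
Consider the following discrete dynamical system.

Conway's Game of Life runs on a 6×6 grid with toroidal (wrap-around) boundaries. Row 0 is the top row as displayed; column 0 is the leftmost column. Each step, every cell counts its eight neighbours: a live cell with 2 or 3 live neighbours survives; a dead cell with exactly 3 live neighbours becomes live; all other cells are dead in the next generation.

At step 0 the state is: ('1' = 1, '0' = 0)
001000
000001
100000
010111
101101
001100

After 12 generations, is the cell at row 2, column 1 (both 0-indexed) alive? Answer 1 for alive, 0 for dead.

0) 001000
000001
100000
010111
101101
001100
1) 001100
000000
100000
010100
100001
000010
2) 000100
000000
000000
010001
100011
000111
3) 000100
000000
000000
000011
000100
100100
4) 000000
000000
000000
000010
000101
001110
5) 000100
000000
000000
000010
001001
001110
6) 001110
000000
000000
000000
001001
001010
7) 001010
000100
000000
000000
000100
011011
8) 011011
000100
000000
000000
001110
011011
9) 010001
001110
000000
000100
011011
000000
10) 001110
001110
001010
001110
001110
011011
11) 000000
010001
010001
010001
000000
010001
12) 000000
000000
011011
000000
000000
000000

1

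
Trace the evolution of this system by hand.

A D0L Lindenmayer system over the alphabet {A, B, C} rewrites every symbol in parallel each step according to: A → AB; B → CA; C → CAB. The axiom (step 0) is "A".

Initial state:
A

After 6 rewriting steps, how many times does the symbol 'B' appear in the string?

t=0: A
t=1: AB
t=2: ABCA
t=3: ABCACABAB
t=4: ABCACABABCABABCAABCA
t=5: ABCACABABCABABCAABCACABABCAABCACABABABCACABAB
t=6: ABCACABABCABABCAABCACABABCAABCACABABABCACABABCABABCAABCACABABABCACABABCABABCAABCAABCACABABCABABCAABCA

31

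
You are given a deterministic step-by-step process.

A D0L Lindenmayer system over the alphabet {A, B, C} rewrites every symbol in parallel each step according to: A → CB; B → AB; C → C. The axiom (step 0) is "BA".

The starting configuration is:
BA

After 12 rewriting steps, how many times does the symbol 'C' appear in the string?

0) BA
1) ABCB
2) CBABCAB
3) CABCBABCCBAB
4) CCBABCABCBABCCABCBAB
5) CCABCBABCCBABCABCBABCCCBABCABCBAB
6) CCCBABCABCBABCCABCBABCCBABCABCBABCCCABCBABCCBABCABCBAB
7) CCCABCBABCCBABCABCBABCCCBABCABCBABCCABCBABCCBABCABCBABCCCCBABCABCBABCCABCBABCCBABCABCBAB
8) CCCCBABCABCBABCCABCBABCCBABCABCBABCCCABCBABCCBABCABCBABCCC…BABCCCCABCBABCCBABCABCBABCCCBABCABCBABCCABCBABCCBABCABCBAB  (len 143)
9) CCCCABCBABCCBABCABCBABCCCBABCABCBABCCABCBABCCBABCABCBABCCC…CBABCCCABCBABCCBABCABCBABCCCBABCABCBABCCABCBABCCBABCABCBAB  (len 232)
10) CCCCCBABCABCBABCCABCBABCCBABCABCBABCCCABCBABCCBABCABCBABCC…CBABCCCABCBABCCBABCABCBABCCCBABCABCBABCCABCBABCCBABCABCBAB  (len 376)
11) CCCCCABCBABCCBABCABCBABCCCBABCABCBABCCABCBABCCBABCABCBABCC…CBABCCCABCBABCCBABCABCBABCCCBABCABCBABCCABCBABCCBABCABCBAB  (len 609)
12) CCCCCCBABCABCBABCCABCBABCCBABCABCBABCCCABCBABCCBABCABCBABC…CBABCCCABCBABCCBABCABCBABCCCBABCABCBABCCABCBABCCBABCABCBAB  (len 986)

376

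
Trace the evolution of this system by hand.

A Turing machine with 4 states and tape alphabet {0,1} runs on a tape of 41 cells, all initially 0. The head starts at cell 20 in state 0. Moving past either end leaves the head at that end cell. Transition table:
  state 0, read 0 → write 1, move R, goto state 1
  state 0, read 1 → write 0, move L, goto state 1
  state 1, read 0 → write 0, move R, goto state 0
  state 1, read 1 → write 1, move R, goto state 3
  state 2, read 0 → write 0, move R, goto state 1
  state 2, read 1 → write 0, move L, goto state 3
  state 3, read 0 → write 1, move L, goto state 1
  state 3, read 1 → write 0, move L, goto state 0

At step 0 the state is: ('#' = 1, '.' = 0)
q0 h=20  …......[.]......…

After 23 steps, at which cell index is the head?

39

step 0: q0 h=20  …......[.]......…
step 1: q1 h=21  ….....#[.]......…
step 2: q0 h=22  …....#.[.]......…
step 3: q1 h=23  …...#.#[.]......…
step 4: q0 h=24  …..#.#.[.]......…
step 5: q1 h=25  ….#.#.#[.]......…
step 6: q0 h=26  …#.#.#.[.]......…
step 7: q1 h=27  ….#.#.#[.]......…
step 8: q0 h=28  …#.#.#.[.]......…
step 9: q1 h=29  ….#.#.#[.]......…
step 10: q0 h=30  …#.#.#.[.]......…
step 11: q1 h=31  ….#.#.#[.]......…
step 12: q0 h=32  …#.#.#.[.]......…
step 13: q1 h=33  ….#.#.#[.]......…
step 14: q0 h=34  …#.#.#.[.]......|
step 15: q1 h=35  ….#.#.#[.].....|
step 16: q0 h=36  …#.#.#.[.]....|
step 17: q1 h=37  ….#.#.#[.]...|
step 18: q0 h=38  …#.#.#.[.]..|
step 19: q1 h=39  ….#.#.#[.].|
step 20: q0 h=40  …#.#.#.[.]|
step 21: q1 h=40  …#.#.#.[#]|
step 22: q3 h=40  …#.#.#.[#]|
step 23: q0 h=39  ….#.#.#[.].|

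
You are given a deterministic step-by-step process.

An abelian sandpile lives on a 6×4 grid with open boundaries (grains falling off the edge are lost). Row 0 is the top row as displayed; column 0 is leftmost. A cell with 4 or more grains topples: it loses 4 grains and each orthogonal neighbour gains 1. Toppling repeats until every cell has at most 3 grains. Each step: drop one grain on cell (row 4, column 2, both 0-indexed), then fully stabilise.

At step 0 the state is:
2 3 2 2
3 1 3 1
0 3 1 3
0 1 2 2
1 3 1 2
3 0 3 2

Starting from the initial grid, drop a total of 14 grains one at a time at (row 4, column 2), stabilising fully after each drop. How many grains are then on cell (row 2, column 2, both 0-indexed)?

0) 2 3 2 2
3 1 3 1
0 3 1 3
0 1 2 2
1 3 1 2
3 0 3 2
1) 2 3 2 2
3 1 3 1
0 3 1 3
0 1 2 2
1 3 2 2
3 0 3 2
2) 2 3 2 2
3 1 3 1
0 3 1 3
0 1 2 2
1 3 3 2
3 0 3 2
3) 2 3 2 2
3 1 3 1
0 3 1 3
0 2 3 2
2 0 2 3
3 2 0 3
4) 2 3 2 2
3 1 3 1
0 3 1 3
0 2 3 2
2 0 3 3
3 2 0 3
5) 2 3 2 2
3 1 3 2
0 3 3 0
0 3 1 1
2 1 2 2
3 2 2 0
6) 2 3 2 2
3 1 3 2
0 3 3 0
0 3 1 1
2 1 3 2
3 2 2 0
7) 2 3 2 2
3 1 3 2
0 3 3 0
0 3 2 1
2 2 0 3
3 2 3 0
8) 2 3 2 2
3 1 3 2
0 3 3 0
0 3 2 1
2 2 1 3
3 2 3 0
9) 2 3 2 2
3 1 3 2
0 3 3 0
0 3 2 1
2 2 2 3
3 2 3 0
10) 2 3 2 2
3 1 3 2
0 3 3 0
0 3 2 1
2 2 3 3
3 2 3 0
11) 2 3 2 2
3 1 3 2
0 3 3 0
0 3 3 2
2 3 2 0
3 3 0 2
12) 2 3 2 2
3 1 3 2
0 3 3 0
0 3 3 2
2 3 3 0
3 3 0 2
13) 2 3 3 2
3 3 0 3
1 1 2 1
2 2 2 3
0 3 2 1
1 1 2 2
14) 2 3 3 2
3 3 0 3
1 1 2 1
2 2 2 3
0 3 3 1
1 1 2 2

2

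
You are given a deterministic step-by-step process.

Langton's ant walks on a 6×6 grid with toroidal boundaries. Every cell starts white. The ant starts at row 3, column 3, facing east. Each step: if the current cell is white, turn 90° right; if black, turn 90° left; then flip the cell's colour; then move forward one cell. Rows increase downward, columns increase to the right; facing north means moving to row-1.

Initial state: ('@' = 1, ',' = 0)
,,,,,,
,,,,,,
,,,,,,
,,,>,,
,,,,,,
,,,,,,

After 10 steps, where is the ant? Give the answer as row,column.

2,2

gen 0: ,,,,,,
,,,,,,
,,,,,,
,,,>,,
,,,,,,
,,,,,,
gen 1: ,,,,,,
,,,,,,
,,,,,,
,,,@,,
,,,v,,
,,,,,,
gen 2: ,,,,,,
,,,,,,
,,,,,,
,,,@,,
,,<@,,
,,,,,,
gen 3: ,,,,,,
,,,,,,
,,,,,,
,,^@,,
,,@@,,
,,,,,,
gen 4: ,,,,,,
,,,,,,
,,,,,,
,,@>,,
,,@@,,
,,,,,,
gen 5: ,,,,,,
,,,,,,
,,,^,,
,,@,,,
,,@@,,
,,,,,,
gen 6: ,,,,,,
,,,,,,
,,,@>,
,,@,,,
,,@@,,
,,,,,,
gen 7: ,,,,,,
,,,,,,
,,,@@,
,,@,v,
,,@@,,
,,,,,,
gen 8: ,,,,,,
,,,,,,
,,,@@,
,,@<@,
,,@@,,
,,,,,,
gen 9: ,,,,,,
,,,,,,
,,,^@,
,,@@@,
,,@@,,
,,,,,,
gen 10: ,,,,,,
,,,,,,
,,<,@,
,,@@@,
,,@@,,
,,,,,,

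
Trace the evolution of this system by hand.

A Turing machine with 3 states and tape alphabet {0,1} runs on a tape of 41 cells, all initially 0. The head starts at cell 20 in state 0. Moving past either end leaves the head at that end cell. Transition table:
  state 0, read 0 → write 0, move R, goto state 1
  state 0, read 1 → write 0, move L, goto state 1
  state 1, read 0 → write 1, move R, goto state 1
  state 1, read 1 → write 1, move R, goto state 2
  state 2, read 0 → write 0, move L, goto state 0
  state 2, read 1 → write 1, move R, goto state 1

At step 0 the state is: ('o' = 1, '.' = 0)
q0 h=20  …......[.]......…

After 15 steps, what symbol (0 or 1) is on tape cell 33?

1

t=0: q0 h=20  …......[.]......…
t=1: q1 h=21  …......[.]......…
t=2: q1 h=22  ….....o[.]......…
t=3: q1 h=23  …....oo[.]......…
t=4: q1 h=24  …...ooo[.]......…
t=5: q1 h=25  …..oooo[.]......…
t=6: q1 h=26  ….ooooo[.]......…
t=7: q1 h=27  …oooooo[.]......…
t=8: q1 h=28  …oooooo[.]......…
t=9: q1 h=29  …oooooo[.]......…
t=10: q1 h=30  …oooooo[.]......…
t=11: q1 h=31  …oooooo[.]......…
t=12: q1 h=32  …oooooo[.]......…
t=13: q1 h=33  …oooooo[.]......…
t=14: q1 h=34  …oooooo[.]......|
t=15: q1 h=35  …oooooo[.].....|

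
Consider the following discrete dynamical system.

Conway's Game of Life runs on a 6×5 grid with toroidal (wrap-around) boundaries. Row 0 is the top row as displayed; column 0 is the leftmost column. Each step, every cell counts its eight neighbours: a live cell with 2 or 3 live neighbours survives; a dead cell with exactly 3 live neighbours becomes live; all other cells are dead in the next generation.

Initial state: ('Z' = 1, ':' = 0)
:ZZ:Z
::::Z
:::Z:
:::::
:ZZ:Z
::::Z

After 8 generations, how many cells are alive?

0) :ZZ:Z
::::Z
:::Z:
:::::
:ZZ:Z
::::Z
1) ::::Z
Z:Z:Z
:::::
::ZZ:
Z::Z:
::::Z
2) ::::Z
Z::ZZ
:ZZ:Z
::ZZZ
::ZZ:
Z::ZZ
3) :::::
:ZZ::
:Z:::
Z:::Z
ZZ:::
Z:Z::
4) ::Z::
:ZZ::
:ZZ::
::::Z
:::::
Z::::
5) ::Z::
:::Z:
ZZZZ:
:::::
:::::
:::::
6) :::::
:::ZZ
:ZZZZ
:ZZ::
:::::
:::::
7) :::::
Z:::Z
:Z::Z
ZZ:::
:::::
:::::
8) :::::
Z:::Z
:Z::Z
ZZ:::
:::::
:::::

6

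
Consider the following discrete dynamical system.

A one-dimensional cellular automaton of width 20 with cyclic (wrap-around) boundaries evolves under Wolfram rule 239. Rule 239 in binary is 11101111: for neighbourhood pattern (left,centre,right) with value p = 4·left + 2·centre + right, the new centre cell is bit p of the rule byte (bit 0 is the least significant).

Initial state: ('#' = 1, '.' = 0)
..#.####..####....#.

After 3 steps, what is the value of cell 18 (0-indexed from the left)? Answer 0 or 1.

1

0) ..#.####..####....#.
1) ########.#####.####.
2) ####################
3) ####################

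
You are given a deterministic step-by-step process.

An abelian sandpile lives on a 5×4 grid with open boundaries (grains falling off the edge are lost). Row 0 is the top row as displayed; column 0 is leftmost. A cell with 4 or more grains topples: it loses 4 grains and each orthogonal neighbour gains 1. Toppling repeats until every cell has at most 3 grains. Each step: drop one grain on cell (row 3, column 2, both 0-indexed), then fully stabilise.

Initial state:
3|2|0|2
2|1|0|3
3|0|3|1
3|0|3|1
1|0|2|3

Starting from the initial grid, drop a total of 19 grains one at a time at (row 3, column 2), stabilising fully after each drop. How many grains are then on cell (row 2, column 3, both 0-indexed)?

3

k=0  3|2|0|2
2|1|0|3
3|0|3|1
3|0|3|1
1|0|2|3
k=1  3|2|0|2
2|1|1|3
3|1|0|2
3|1|1|2
1|0|3|3
k=2  3|2|0|2
2|1|1|3
3|1|0|2
3|1|2|2
1|0|3|3
k=3  3|2|0|2
2|1|1|3
3|1|0|2
3|1|3|2
1|0|3|3
k=4  3|2|0|2
2|1|1|3
3|1|1|3
3|2|2|0
1|1|1|1
k=5  3|2|0|2
2|1|1|3
3|1|1|3
3|2|3|0
1|1|1|1
k=6  3|2|0|2
2|1|1|3
3|1|2|3
3|3|0|1
1|1|2|1
k=7  3|2|0|2
2|1|1|3
3|1|2|3
3|3|1|1
1|1|2|1
k=8  3|2|0|2
2|1|1|3
3|1|2|3
3|3|2|1
1|1|2|1
k=9  3|2|0|2
2|1|1|3
3|1|2|3
3|3|3|1
1|1|2|1
k=10  3|2|0|2
3|1|1|3
0|3|3|3
1|1|1|2
2|2|3|1
k=11  3|2|0|2
3|1|1|3
0|3|3|3
1|1|2|2
2|2|3|1
k=12  3|2|0|2
3|1|1|3
0|3|3|3
1|1|3|2
2|2|3|1
k=13  3|2|0|3
3|2|3|0
1|0|2|2
1|3|3|0
2|3|0|3
k=14  3|2|0|3
3|2|3|0
1|1|3|2
2|1|1|1
3|0|2|3
k=15  3|2|0|3
3|2|3|0
1|1|3|2
2|1|2|1
3|0|2|3
k=16  3|2|0|3
3|2|3|0
1|1|3|2
2|1|3|1
3|0|2|3
k=17  3|2|1|3
3|3|0|1
1|2|1|3
2|2|1|2
3|0|3|3
k=18  3|2|1|3
3|3|0|1
1|2|1|3
2|2|2|2
3|0|3|3
k=19  3|2|1|3
3|3|0|1
1|2|1|3
2|2|3|2
3|0|3|3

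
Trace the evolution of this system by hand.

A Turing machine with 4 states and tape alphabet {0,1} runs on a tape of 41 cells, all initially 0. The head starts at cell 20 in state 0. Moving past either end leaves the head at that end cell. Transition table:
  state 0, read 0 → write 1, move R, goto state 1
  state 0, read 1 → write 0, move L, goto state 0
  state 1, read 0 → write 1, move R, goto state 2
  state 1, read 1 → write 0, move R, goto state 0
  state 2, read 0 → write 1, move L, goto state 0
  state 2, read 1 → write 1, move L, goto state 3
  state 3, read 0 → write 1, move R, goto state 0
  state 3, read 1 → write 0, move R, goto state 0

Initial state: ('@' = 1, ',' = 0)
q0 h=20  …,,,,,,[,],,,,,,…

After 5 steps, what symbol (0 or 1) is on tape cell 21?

gen 0: q0 h=20  …,,,,,,[,],,,,,,…
gen 1: q1 h=21  …,,,,,@[,],,,,,,…
gen 2: q2 h=22  …,,,,@@[,],,,,,,…
gen 3: q0 h=21  …,,,,,@[@]@,,,,,…
gen 4: q0 h=20  …,,,,,,[@],@,,,,…
gen 5: q0 h=19  …,,,,,,[,],,@,,,…

0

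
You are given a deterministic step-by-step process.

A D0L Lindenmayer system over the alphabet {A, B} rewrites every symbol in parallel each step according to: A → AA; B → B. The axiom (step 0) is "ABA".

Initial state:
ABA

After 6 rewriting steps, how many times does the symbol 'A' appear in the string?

[0] ABA
[1] AABAA
[2] AAAABAAAA
[3] AAAAAAAABAAAAAAAA
[4] AAAAAAAAAAAAAAAABAAAAAAAAAAAAAAAA
[5] AAAAAAAAAAAAAAAAAAAAAAAAAAAAAAAABAAAAAAAAAAAAAAAAAAAAAAAAAAAAAAAA
[6] AAAAAAAAAAAAAAAAAAAAAAAAAAAAAAAAAAAAAAAAAAAAAAAAAAAAAAAAAA…AAAAAAAAAAAAAAAAAAAAAAAAAAAAAAAAAAAAAAAAAAAAAAAAAAAAAAAAAA  (len 129)

128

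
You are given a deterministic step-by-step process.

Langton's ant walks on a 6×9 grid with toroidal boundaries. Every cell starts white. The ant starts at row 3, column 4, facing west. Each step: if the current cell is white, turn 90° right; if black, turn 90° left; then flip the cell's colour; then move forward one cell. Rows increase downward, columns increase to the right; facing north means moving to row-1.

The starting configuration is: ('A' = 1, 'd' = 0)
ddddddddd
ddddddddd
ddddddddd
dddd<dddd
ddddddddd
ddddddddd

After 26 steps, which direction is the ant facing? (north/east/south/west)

east

t=0: ddddddddd
ddddddddd
ddddddddd
dddd<dddd
ddddddddd
ddddddddd
t=1: ddddddddd
ddddddddd
dddd^dddd
ddddAdddd
ddddddddd
ddddddddd
t=2: ddddddddd
ddddddddd
ddddA>ddd
ddddAdddd
ddddddddd
ddddddddd
t=3: ddddddddd
ddddddddd
ddddAAddd
ddddAvddd
ddddddddd
ddddddddd
t=4: ddddddddd
ddddddddd
ddddAAddd
dddd<Addd
ddddddddd
ddddddddd
t=5: ddddddddd
ddddddddd
ddddAAddd
dddddAddd
ddddvdddd
ddddddddd
t=6: ddddddddd
ddddddddd
ddddAAddd
dddddAddd
ddd<Adddd
ddddddddd
t=7: ddddddddd
ddddddddd
ddddAAddd
ddd^dAddd
dddAAdddd
ddddddddd
t=8: ddddddddd
ddddddddd
ddddAAddd
dddA>Addd
dddAAdddd
ddddddddd
t=9: ddddddddd
ddddddddd
ddddAAddd
dddAAAddd
dddAvdddd
ddddddddd
t=10: ddddddddd
ddddddddd
ddddAAddd
dddAAAddd
dddAd>ddd
ddddddddd
t=11: ddddddddd
ddddddddd
ddddAAddd
dddAAAddd
dddAdAddd
dddddvddd
t=12: ddddddddd
ddddddddd
ddddAAddd
dddAAAddd
dddAdAddd
dddd<Addd
t=13: ddddddddd
ddddddddd
ddddAAddd
dddAAAddd
dddA^Addd
ddddAAddd
t=14: ddddddddd
ddddddddd
ddddAAddd
dddAAAddd
dddAA>ddd
ddddAAddd
t=15: ddddddddd
ddddddddd
ddddAAddd
dddAA^ddd
dddAAdddd
ddddAAddd
t=16: ddddddddd
ddddddddd
ddddAAddd
dddA<dddd
dddAAdddd
ddddAAddd
t=17: ddddddddd
ddddddddd
ddddAAddd
dddAddddd
dddAvdddd
ddddAAddd
t=18: ddddddddd
ddddddddd
ddddAAddd
dddAddddd
dddAd>ddd
ddddAAddd
t=19: ddddddddd
ddddddddd
ddddAAddd
dddAddddd
dddAdAddd
ddddAvddd
t=20: ddddddddd
ddddddddd
ddddAAddd
dddAddddd
dddAdAddd
ddddAd>dd
t=21: ddddddvdd
ddddddddd
ddddAAddd
dddAddddd
dddAdAddd
ddddAdAdd
t=22: ddddd<Add
ddddddddd
ddddAAddd
dddAddddd
dddAdAddd
ddddAdAdd
t=23: dddddAAdd
ddddddddd
ddddAAddd
dddAddddd
dddAdAddd
ddddA^Add
t=24: dddddAAdd
ddddddddd
ddddAAddd
dddAddddd
dddAdAddd
ddddAA>dd
t=25: dddddAAdd
ddddddddd
ddddAAddd
dddAddddd
dddAdA^dd
ddddAAddd
t=26: dddddAAdd
ddddddddd
ddddAAddd
dddAddddd
dddAdAA>d
ddddAAddd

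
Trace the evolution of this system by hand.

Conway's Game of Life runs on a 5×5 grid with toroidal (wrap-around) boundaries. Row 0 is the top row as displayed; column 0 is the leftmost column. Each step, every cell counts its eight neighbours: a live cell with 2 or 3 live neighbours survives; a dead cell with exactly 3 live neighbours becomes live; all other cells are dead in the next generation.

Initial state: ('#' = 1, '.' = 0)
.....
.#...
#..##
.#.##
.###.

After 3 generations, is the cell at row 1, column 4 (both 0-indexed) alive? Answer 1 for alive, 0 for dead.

1

k=0  .....
.#...
#..##
.#.##
.###.
k=1  .#...
#...#
.#.#.
.#...
##.##
k=2  .###.
###.#
.##.#
.#.#.
.#..#
k=3  .....
....#
....#
.#.##
.#..#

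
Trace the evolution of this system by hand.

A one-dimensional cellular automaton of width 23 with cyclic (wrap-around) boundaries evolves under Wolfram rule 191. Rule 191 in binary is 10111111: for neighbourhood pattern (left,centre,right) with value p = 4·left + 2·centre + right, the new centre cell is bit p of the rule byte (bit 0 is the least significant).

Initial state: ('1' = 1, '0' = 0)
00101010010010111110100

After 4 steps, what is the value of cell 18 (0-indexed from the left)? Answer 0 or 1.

1

k=0  00101010010010111110100
k=1  11111111111111111101111
k=2  11111111111111111011111
k=3  11111111111111110111111
k=4  11111111111111101111111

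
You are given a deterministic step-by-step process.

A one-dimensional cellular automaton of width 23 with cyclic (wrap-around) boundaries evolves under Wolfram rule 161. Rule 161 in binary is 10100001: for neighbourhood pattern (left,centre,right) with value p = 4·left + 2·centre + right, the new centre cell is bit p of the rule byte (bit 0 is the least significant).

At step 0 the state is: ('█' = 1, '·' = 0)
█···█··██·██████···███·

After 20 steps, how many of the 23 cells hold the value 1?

7

t=0: █···█··██·██████···███·
t=1: ··█······█·████··█··█·█
t=2: ····████··█·██·······█·
t=3: ███··██····█···█████···
t=4: ·█······██···█··███··█·
t=5: ···████····█·····█·····
t=6: ██··██··██···███···████
t=7: █··········█··█··█··███
t=8: ··████████···········██
t=9: ···██████··█████████···
t=10: ██··████····███████··██
t=11: █····██··██··█████····█
t=12: ··██··········███··██··
t=13: █····████████··█······█
t=14: ··██··██████·····████··
t=15: █······████··███··██··█
t=16: ··████··██····█········
t=17: █··██······██···███████
t=18: ······████····█··██████
t=19: ·████··██··██·····████·
t=20: ··██··········███··██··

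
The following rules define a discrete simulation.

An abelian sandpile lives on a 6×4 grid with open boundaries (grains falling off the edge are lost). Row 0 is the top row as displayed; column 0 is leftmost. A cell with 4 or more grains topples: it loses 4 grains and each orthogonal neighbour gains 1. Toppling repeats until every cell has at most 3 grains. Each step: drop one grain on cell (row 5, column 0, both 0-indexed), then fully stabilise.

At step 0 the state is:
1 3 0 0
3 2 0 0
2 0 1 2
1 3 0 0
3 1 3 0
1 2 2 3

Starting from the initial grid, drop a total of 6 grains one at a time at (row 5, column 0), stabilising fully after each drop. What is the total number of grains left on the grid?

33

k=0  1 3 0 0
3 2 0 0
2 0 1 2
1 3 0 0
3 1 3 0
1 2 2 3
k=1  1 3 0 0
3 2 0 0
2 0 1 2
1 3 0 0
3 1 3 0
2 2 2 3
k=2  1 3 0 0
3 2 0 0
2 0 1 2
1 3 0 0
3 1 3 0
3 2 2 3
k=3  1 3 0 0
3 2 0 0
2 0 1 2
2 3 0 0
0 2 3 0
1 3 2 3
k=4  1 3 0 0
3 2 0 0
2 0 1 2
2 3 0 0
0 2 3 0
2 3 2 3
k=5  1 3 0 0
3 2 0 0
2 0 1 2
2 3 0 0
0 2 3 0
3 3 2 3
k=6  1 3 0 0
3 2 0 0
2 0 1 2
2 3 0 0
1 3 3 0
1 0 3 3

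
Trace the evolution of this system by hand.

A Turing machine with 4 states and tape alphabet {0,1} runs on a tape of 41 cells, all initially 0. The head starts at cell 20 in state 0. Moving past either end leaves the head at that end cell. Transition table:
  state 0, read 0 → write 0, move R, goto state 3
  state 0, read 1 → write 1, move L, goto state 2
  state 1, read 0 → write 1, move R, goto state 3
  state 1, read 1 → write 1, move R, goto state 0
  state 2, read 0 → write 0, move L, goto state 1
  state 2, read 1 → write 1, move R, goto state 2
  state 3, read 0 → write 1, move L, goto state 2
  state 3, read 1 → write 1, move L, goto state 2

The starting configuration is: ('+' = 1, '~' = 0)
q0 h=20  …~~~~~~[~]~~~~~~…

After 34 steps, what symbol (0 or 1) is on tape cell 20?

t=0: q0 h=20  …~~~~~~[~]~~~~~~…
t=1: q3 h=21  …~~~~~~[~]~~~~~~…
t=2: q2 h=20  …~~~~~~[~]+~~~~~…
t=3: q1 h=19  …~~~~~~[~]~+~~~~…
t=4: q3 h=20  …~~~~~+[~]+~~~~~…
t=5: q2 h=19  …~~~~~~[+]++~~~~…
t=6: q2 h=20  …~~~~~+[+]+~~~~~…
t=7: q2 h=21  …~~~~++[+]~~~~~~…
t=8: q2 h=22  …~~~+++[~]~~~~~~…
t=9: q1 h=21  …~~~~++[+]~~~~~~…
t=10: q0 h=22  …~~~+++[~]~~~~~~…
t=11: q3 h=23  …~~+++~[~]~~~~~~…
t=12: q2 h=22  …~~~+++[~]+~~~~~…
t=13: q1 h=21  …~~~~++[+]~+~~~~…
t=14: q0 h=22  …~~~+++[~]+~~~~~…
t=15: q3 h=23  …~~+++~[+]~~~~~~…
t=16: q2 h=22  …~~~+++[~]+~~~~~…
t=17: q1 h=21  …~~~~++[+]~+~~~~…
t=18: q0 h=22  …~~~+++[~]+~~~~~…
t=19: q3 h=23  …~~+++~[+]~~~~~~…
t=20: q2 h=22  …~~~+++[~]+~~~~~…
t=21: q1 h=21  …~~~~++[+]~+~~~~…
t=22: q0 h=22  …~~~+++[~]+~~~~~…
t=23: q3 h=23  …~~+++~[+]~~~~~~…
t=24: q2 h=22  …~~~+++[~]+~~~~~…
t=25: q1 h=21  …~~~~++[+]~+~~~~…
t=26: q0 h=22  …~~~+++[~]+~~~~~…
t=27: q3 h=23  …~~+++~[+]~~~~~~…
t=28: q2 h=22  …~~~+++[~]+~~~~~…
t=29: q1 h=21  …~~~~++[+]~+~~~~…
t=30: q0 h=22  …~~~+++[~]+~~~~~…
t=31: q3 h=23  …~~+++~[+]~~~~~~…
t=32: q2 h=22  …~~~+++[~]+~~~~~…
t=33: q1 h=21  …~~~~++[+]~+~~~~…
t=34: q0 h=22  …~~~+++[~]+~~~~~…

1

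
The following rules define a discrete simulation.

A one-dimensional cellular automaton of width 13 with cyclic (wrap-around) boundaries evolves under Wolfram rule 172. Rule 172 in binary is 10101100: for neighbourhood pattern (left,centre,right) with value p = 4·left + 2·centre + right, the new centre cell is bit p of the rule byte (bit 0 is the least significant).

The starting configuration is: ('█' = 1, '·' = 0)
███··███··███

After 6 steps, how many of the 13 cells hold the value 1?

2

0) ███··███··███
1) ██···██···███
2) █····█····███
3) ·····█····███
4) ·····█····██·
5) ·····█····█··
6) ·····█····█··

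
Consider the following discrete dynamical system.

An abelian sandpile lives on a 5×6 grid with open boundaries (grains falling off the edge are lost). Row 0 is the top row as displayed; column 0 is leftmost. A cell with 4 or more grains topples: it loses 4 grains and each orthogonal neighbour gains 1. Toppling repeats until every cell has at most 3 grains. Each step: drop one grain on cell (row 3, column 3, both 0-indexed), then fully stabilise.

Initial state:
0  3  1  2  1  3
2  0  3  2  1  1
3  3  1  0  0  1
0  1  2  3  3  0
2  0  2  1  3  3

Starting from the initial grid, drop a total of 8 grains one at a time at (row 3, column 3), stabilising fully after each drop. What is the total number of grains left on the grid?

50

0) 0  3  1  2  1  3
2  0  3  2  1  1
3  3  1  0  0  1
0  1  2  3  3  0
2  0  2  1  3  3
1) 0  3  1  2  1  3
2  0  3  2  1  1
3  3  1  1  1  1
0  1  3  1  1  2
2  0  2  3  1  0
2) 0  3  1  2  1  3
2  0  3  2  1  1
3  3  1  1  1  1
0  1  3  2  1  2
2  0  2  3  1  0
3) 0  3  1  2  1  3
2  0  3  2  1  1
3  3  1  1  1  1
0  1  3  3  1  2
2  0  2  3  1  0
4) 0  3  1  2  1  3
2  0  3  2  1  1
3  3  2  2  1  1
0  2  1  2  2  2
2  1  0  1  2  0
5) 0  3  1  2  1  3
2  0  3  2  1  1
3  3  2  2  1  1
0  2  1  3  2  2
2  1  0  1  2  0
6) 0  3  1  2  1  3
2  0  3  2  1  1
3  3  2  3  1  1
0  2  2  0  3  2
2  1  0  2  2  0
7) 0  3  1  2  1  3
2  0  3  2  1  1
3  3  2  3  1  1
0  2  2  1  3  2
2  1  0  2  2  0
8) 0  3  1  2  1  3
2  0  3  2  1  1
3  3  2  3  1  1
0  2  2  2  3  2
2  1  0  2  2  0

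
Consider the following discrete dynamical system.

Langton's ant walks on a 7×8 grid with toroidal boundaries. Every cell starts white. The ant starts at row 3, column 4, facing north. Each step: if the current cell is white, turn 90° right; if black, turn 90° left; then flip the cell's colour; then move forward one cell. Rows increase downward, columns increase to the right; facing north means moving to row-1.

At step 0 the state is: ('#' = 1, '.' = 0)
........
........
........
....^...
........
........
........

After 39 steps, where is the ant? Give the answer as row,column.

t=0: ........
........
........
....^...
........
........
........
t=1: ........
........
........
....#>..
........
........
........
t=2: ........
........
........
....##..
.....v..
........
........
t=3: ........
........
........
....##..
....<#..
........
........
t=4: ........
........
........
....^#..
....##..
........
........
t=5: ........
........
........
...<.#..
....##..
........
........
t=6: ........
........
...^....
...#.#..
....##..
........
........
t=7: ........
........
...#>...
...#.#..
....##..
........
........
t=8: ........
........
...##...
...#v#..
....##..
........
........
t=9: ........
........
...##...
...<##..
....##..
........
........
t=10: ........
........
...##...
....##..
...v##..
........
........
t=11: ........
........
...##...
....##..
..<###..
........
........
t=12: ........
........
...##...
..^.##..
..####..
........
........
t=13: ........
........
...##...
..#>##..
..####..
........
........
t=14: ........
........
...##...
..####..
..#v##..
........
........
t=15: ........
........
...##...
..####..
..#.>#..
........
........
t=16: ........
........
...##...
..##^#..
..#..#..
........
........
t=17: ........
........
...##...
..#<.#..
..#..#..
........
........
t=18: ........
........
...##...
..#..#..
..#v.#..
........
........
t=19: ........
........
...##...
..#..#..
..<#.#..
........
........
t=20: ........
........
...##...
..#..#..
...#.#..
..v.....
........
t=21: ........
........
...##...
..#..#..
...#.#..
.<#.....
........
t=22: ........
........
...##...
..#..#..
.^.#.#..
.##.....
........
t=23: ........
........
...##...
..#..#..
.#>#.#..
.##.....
........
t=24: ........
........
...##...
..#..#..
.###.#..
.#v.....
........
t=25: ........
........
...##...
..#..#..
.###.#..
.#.>....
........
t=26: ........
........
...##...
..#..#..
.###.#..
.#.#....
...v....
t=27: ........
........
...##...
..#..#..
.###.#..
.#.#....
..<#....
t=28: ........
........
...##...
..#..#..
.###.#..
.#^#....
..##....
t=29: ........
........
...##...
..#..#..
.###.#..
.##>....
..##....
t=30: ........
........
...##...
..#..#..
.##^.#..
.##.....
..##....
t=31: ........
........
...##...
..#..#..
.#<..#..
.##.....
..##....
t=32: ........
........
...##...
..#..#..
.#...#..
.#v.....
..##....
t=33: ........
........
...##...
..#..#..
.#...#..
.#.>....
..##....
t=34: ........
........
...##...
..#..#..
.#...#..
.#.#....
..#v....
t=35: ........
........
...##...
..#..#..
.#...#..
.#.#....
..#.>...
t=36: ....v...
........
...##...
..#..#..
.#...#..
.#.#....
..#.#...
t=37: ...<#...
........
...##...
..#..#..
.#...#..
.#.#....
..#.#...
t=38: ...##...
........
...##...
..#..#..
.#...#..
.#.#....
..#^#...
t=39: ...##...
........
...##...
..#..#..
.#...#..
.#.#....
..##>...

6,4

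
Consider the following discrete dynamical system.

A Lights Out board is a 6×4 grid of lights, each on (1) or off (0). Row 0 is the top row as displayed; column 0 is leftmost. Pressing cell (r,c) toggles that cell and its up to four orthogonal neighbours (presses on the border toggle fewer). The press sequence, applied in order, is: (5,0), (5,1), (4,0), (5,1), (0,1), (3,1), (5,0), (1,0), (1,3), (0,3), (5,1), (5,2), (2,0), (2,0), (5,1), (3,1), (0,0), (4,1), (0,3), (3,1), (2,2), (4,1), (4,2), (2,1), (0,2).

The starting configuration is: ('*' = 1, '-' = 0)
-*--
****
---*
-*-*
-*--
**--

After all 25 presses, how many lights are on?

0) -*--
****
---*
-*-*
-*--
**--
1) -*--
****
---*
-*-*
**--
----
2) -*--
****
---*
-*-*
*---
***-
3) -*--
****
---*
**-*
-*--
-**-
4) -*--
****
---*
**-*
----
*---
5) *-*-
*-**
---*
**-*
----
*---
6) *-*-
*-**
-*-*
--**
-*--
*---
7) *-*-
*-**
-*-*
--**
**--
-*--
8) --*-
-***
**-*
--**
**--
-*--
9) --**
-*--
**--
--**
**--
-*--
10) ----
-*-*
**--
--**
**--
-*--
11) ----
-*-*
**--
--**
*---
*-*-
12) ----
-*-*
**--
--**
*-*-
**-*
13) ----
**-*
----
*-**
*-*-
**-*
14) ----
-*-*
**--
--**
*-*-
**-*
15) ----
-*-*
**--
--**
***-
--**
16) ----
-*-*
*---
**-*
*-*-
--**
17) **--
**-*
*---
**-*
*-*-
--**
18) **--
**-*
*---
*--*
-*--
-***
19) ****
**--
*---
*--*
-*--
-***
20) ****
**--
**--
-***
----
-***
21) ****
***-
*-**
-*-*
----
-***
22) ****
***-
*-**
---*
***-
--**
23) ****
***-
*-**
--**
*--*
---*
24) ****
*-*-
-*-*
-***
*--*
---*
25) *---
*---
-*-*
-***
*--*
---*

10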